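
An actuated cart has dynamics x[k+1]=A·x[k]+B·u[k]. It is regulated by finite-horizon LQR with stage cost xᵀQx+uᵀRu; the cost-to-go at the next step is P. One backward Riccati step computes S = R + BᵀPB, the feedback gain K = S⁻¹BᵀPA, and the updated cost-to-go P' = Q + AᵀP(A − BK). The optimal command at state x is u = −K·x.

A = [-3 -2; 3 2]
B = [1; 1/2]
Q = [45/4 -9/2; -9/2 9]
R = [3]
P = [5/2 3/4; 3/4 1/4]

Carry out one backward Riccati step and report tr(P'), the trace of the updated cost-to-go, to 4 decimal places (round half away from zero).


28.2624

BᵀP = [2.8750 0.8750]
S = R + BᵀPB = [3] + [3.3125] = [6.3125]
BᵀPA = [-6.0000 -4.0000]
K = S⁻¹·BᵀPA = [-0.9505 -0.6337]
A−BK = [-2.0495 -1.3663; 3.4752 2.3168]
AᵀP(A−BK) = [5.5470 3.6980; 3.6980 2.4653]
P' = Q + AᵀP(A−BK) = [16.7970 -0.8020; -0.8020 11.4653]
tr(P') = 28.2624


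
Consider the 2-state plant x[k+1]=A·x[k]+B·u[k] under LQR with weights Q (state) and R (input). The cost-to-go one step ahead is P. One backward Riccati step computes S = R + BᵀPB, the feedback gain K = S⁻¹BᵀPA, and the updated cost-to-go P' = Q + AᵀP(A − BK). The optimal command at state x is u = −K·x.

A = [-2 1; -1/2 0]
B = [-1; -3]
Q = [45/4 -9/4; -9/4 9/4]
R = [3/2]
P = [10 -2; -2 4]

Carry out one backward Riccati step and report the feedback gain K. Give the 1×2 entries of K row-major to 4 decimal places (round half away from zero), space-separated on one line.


0.3662 -0.1127

BᵀP = [-4.0000 -10.0000]
S = R + BᵀPB = [3/2] + [34.0000] = [35.5000]
BᵀPA = [13.0000 -4.0000]
K = S⁻¹·BᵀPA = [0.3662 -0.1127]
A−BK = [-1.6338 0.8873; 0.5986 -0.3380]
AᵀP(A−BK) = [32.2394 -17.5352; -17.5352 9.5493]
P' = Q + AᵀP(A−BK) = [43.4894 -19.7852; -19.7852 11.7993]
tr(P') = 55.2887


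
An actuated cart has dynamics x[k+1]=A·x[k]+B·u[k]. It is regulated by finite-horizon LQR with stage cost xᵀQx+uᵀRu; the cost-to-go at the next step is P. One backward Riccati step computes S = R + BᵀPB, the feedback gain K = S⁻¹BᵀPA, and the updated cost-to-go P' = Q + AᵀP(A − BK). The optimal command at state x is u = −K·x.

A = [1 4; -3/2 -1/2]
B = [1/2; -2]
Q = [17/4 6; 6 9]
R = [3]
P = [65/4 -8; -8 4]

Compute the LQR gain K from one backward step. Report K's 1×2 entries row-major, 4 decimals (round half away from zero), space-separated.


1.0784 2.6240

BᵀP = [24.1250 -12.0000]
S = R + BᵀPB = [3] + [36.0625] = [39.0625]
BᵀPA = [42.1250 102.5000]
K = S⁻¹·BᵀPA = [1.0784 2.6240]
A−BK = [0.4608 2.6880; 0.6568 4.7480]
AᵀP(A−BK) = [3.8224 9.4640; 9.4640 24.0400]
P' = Q + AᵀP(A−BK) = [8.0724 15.4640; 15.4640 33.0400]
tr(P') = 41.1124


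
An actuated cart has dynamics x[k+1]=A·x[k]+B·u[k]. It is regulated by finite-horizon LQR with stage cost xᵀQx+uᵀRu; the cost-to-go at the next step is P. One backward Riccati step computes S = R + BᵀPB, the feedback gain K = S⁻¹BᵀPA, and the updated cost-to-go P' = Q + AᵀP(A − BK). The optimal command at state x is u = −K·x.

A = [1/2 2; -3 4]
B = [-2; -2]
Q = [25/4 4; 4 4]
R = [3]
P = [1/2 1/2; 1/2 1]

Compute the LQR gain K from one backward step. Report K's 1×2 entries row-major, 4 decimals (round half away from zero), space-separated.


0.6154 -1.2308

BᵀP = [-2.0000 -3.0000]
S = R + BᵀPB = [3] + [10.0000] = [13.0000]
BᵀPA = [8.0000 -16.0000]
K = S⁻¹·BᵀPA = [0.6154 -1.2308]
A−BK = [1.7308 -0.4615; -1.7692 1.5385]
AᵀP(A−BK) = [2.7019 -3.6538; -3.6538 6.3077]
P' = Q + AᵀP(A−BK) = [8.9519 0.3462; 0.3462 10.3077]
tr(P') = 19.2596


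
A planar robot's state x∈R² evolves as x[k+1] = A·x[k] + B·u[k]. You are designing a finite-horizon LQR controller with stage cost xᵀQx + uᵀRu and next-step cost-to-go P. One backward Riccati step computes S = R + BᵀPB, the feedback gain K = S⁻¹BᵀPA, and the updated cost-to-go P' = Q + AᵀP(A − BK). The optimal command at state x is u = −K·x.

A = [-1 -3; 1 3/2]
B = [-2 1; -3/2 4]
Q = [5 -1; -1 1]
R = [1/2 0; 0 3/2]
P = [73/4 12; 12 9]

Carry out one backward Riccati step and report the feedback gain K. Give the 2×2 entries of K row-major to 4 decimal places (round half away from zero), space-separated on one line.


BᵀP = [-54.5000 -37.5000; 66.2500 48.0000]
S = R + BᵀPB = [1/2 0; 0 3/2] + [165.2500 -204.5000; -204.5000 258.2500] = [165.7500 -204.5000; -204.5000 259.7500]
BᵀPA = [17.0000 107.2500; -18.2500 -126.7500]
K = S⁻¹·BᵀPA = [0.5543 1.5712; 0.3661 0.7490]
A−BK = [-0.2575 -0.6066; 0.3669 0.8606]
AᵀP(A−BK) = [0.5089 1.2093; 1.2093 2.9281]
P' = Q + AᵀP(A−BK) = [5.5089 0.2093; 0.2093 3.9281]
tr(P') = 9.4370

0.5543 1.5712 0.3661 0.7490


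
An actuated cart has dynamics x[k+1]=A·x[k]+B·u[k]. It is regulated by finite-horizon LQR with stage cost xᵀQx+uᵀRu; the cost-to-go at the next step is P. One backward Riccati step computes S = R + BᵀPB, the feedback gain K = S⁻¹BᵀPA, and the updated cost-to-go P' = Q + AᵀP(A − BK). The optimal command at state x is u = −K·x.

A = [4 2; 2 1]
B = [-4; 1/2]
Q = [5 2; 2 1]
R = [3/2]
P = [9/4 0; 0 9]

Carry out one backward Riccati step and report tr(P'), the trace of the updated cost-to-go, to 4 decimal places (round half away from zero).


73.0755

BᵀP = [-9.0000 4.5000]
S = R + BᵀPB = [3/2] + [38.2500] = [39.7500]
BᵀPA = [-27.0000 -13.5000]
K = S⁻¹·BᵀPA = [-0.6792 -0.3396]
A−BK = [1.2830 0.6415; 2.3396 1.1698]
AᵀP(A−BK) = [53.6604 26.8302; 26.8302 13.4151]
P' = Q + AᵀP(A−BK) = [58.6604 28.8302; 28.8302 14.4151]
tr(P') = 73.0755


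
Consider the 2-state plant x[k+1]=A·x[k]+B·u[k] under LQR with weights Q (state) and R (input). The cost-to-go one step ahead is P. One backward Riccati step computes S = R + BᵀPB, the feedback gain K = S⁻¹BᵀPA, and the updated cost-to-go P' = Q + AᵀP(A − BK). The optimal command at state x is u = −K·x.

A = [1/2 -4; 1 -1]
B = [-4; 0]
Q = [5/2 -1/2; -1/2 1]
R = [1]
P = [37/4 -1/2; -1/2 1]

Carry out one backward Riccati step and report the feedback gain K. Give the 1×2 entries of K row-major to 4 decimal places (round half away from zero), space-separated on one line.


BᵀP = [-37.0000 2.0000]
S = R + BᵀPB = [1] + [148.0000] = [149.0000]
BᵀPA = [-16.5000 146.0000]
K = S⁻¹·BᵀPA = [-0.1107 0.9799]
A−BK = [0.0570 -0.0805; 1.0000 -1.0000]
AᵀP(A−BK) = [0.9853 -1.0822; -1.0822 1.9396]
P' = Q + AᵀP(A−BK) = [3.4853 -1.5822; -1.5822 2.9396]
tr(P') = 6.4249

-0.1107 0.9799


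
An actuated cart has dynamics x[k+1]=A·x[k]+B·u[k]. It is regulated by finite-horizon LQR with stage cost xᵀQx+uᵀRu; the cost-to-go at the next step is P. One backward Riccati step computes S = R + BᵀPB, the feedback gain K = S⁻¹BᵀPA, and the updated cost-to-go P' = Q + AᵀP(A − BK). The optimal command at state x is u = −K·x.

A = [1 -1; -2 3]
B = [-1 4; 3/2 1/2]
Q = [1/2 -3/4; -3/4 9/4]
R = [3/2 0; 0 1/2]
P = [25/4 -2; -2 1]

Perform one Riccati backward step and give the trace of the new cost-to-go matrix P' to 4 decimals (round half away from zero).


6.0971

BᵀP = [-9.2500 3.5000; 24.0000 -7.5000]
S = R + BᵀPB = [3/2 0; 0 1/2] + [14.5000 -35.2500; -35.2500 92.2500] = [16.0000 -35.2500; -35.2500 92.7500]
BᵀPA = [-16.2500 19.7500; 39.0000 -46.5000]
K = S⁻¹·BᵀPA = [-0.5485 0.7981; 0.2120 -0.1980]
A−BK = [-0.3966 0.5902; -1.2832 1.9019]
AᵀP(A−BK) = [1.0678 -1.5579; -1.5579 2.2793]
P' = Q + AᵀP(A−BK) = [1.5678 -2.3079; -2.3079 4.5293]
tr(P') = 6.0971


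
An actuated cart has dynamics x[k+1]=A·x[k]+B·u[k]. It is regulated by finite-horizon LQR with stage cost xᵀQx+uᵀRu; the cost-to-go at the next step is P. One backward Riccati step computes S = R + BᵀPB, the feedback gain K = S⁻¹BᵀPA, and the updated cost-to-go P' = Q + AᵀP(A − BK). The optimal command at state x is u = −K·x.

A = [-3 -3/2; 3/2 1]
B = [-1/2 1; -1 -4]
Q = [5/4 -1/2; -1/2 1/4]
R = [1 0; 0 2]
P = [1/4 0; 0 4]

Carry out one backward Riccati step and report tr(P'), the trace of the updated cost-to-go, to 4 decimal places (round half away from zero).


BᵀP = [-0.1250 -4.0000; 0.2500 -16.0000]
S = R + BᵀPB = [1 0; 0 2] + [4.0625 15.8750; 15.8750 64.2500] = [5.0625 15.8750; 15.8750 66.2500]
BᵀPA = [-5.6250 -3.8125; -24.7500 -16.3750]
K = S⁻¹·BᵀPA = [0.2429 0.0885; -0.4318 -0.2684]
A−BK = [-2.4468 -1.1874; 0.0157 0.0150]
AᵀP(A−BK) = [1.9295 0.9805; 0.9805 0.5052]
P' = Q + AᵀP(A−BK) = [3.1795 0.4805; 0.4805 0.7552]
tr(P') = 3.9348

3.9348


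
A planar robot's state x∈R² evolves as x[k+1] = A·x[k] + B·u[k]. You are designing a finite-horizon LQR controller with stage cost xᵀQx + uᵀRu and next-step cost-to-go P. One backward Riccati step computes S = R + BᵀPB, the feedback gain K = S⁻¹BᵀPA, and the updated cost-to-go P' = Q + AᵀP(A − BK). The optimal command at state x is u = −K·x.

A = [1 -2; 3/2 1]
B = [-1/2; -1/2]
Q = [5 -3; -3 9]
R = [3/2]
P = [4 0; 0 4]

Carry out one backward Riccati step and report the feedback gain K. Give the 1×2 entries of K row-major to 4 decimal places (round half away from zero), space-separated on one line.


BᵀP = [-2.0000 -2.0000]
S = R + BᵀPB = [3/2] + [2.0000] = [3.5000]
BᵀPA = [-5.0000 2.0000]
K = S⁻¹·BᵀPA = [-1.4286 0.5714]
A−BK = [0.2857 -1.7143; 0.7857 1.2857]
AᵀP(A−BK) = [5.8571 0.8571; 0.8571 18.8571]
P' = Q + AᵀP(A−BK) = [10.8571 -2.1429; -2.1429 27.8571]
tr(P') = 38.7143

-1.4286 0.5714


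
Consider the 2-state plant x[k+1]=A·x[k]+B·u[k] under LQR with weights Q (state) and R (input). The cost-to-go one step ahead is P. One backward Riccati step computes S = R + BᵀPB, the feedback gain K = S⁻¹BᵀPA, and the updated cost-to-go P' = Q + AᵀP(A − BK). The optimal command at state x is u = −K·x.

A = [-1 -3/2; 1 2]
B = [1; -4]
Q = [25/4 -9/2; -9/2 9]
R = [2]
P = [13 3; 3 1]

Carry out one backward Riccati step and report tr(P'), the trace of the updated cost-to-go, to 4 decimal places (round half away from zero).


36.1786

BᵀP = [1.0000 -1.0000]
S = R + BᵀPB = [2] + [5.0000] = [7.0000]
BᵀPA = [-2.0000 -3.5000]
K = S⁻¹·BᵀPA = [-0.2857 -0.5000]
A−BK = [-0.7143 -1.0000; -0.1429 0.0000]
AᵀP(A−BK) = [7.4286 10.0000; 10.0000 13.5000]
P' = Q + AᵀP(A−BK) = [13.6786 5.5000; 5.5000 22.5000]
tr(P') = 36.1786


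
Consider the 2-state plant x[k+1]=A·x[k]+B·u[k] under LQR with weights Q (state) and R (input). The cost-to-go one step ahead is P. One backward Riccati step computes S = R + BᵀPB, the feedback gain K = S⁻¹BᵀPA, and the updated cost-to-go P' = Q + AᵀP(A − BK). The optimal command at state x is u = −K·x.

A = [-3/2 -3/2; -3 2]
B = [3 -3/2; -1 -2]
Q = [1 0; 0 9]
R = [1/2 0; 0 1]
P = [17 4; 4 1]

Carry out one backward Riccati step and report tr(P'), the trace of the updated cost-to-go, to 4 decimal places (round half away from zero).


10.9113

BᵀP = [47.0000 11.0000; -33.5000 -8.0000]
S = R + BᵀPB = [1/2 0; 0 1] + [130.0000 -92.5000; -92.5000 66.2500] = [130.5000 -92.5000; -92.5000 67.2500]
BᵀPA = [-103.5000 -48.5000; 74.2500 34.2500]
K = S⁻¹·BᵀPA = [-0.4196 -0.4252; 0.5270 -0.0756]
A−BK = [0.5492 -0.3377; -2.3655 1.4235]
AᵀP(A−BK) = [0.6958 -0.1484; -0.1484 0.2155]
P' = Q + AᵀP(A−BK) = [1.6958 -0.1484; -0.1484 9.2155]
tr(P') = 10.9113


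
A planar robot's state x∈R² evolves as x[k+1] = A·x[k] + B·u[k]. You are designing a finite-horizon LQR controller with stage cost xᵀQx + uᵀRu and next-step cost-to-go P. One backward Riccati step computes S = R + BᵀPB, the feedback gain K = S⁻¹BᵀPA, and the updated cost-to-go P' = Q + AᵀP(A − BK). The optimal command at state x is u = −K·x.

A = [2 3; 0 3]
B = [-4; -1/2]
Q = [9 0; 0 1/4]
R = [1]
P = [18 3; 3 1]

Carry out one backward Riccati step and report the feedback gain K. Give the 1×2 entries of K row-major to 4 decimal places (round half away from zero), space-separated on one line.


-0.4880 -0.8564

BᵀP = [-73.5000 -12.5000]
S = R + BᵀPB = [1] + [300.2500] = [301.2500]
BᵀPA = [-147.0000 -258.0000]
K = S⁻¹·BᵀPA = [-0.4880 -0.8564]
A−BK = [0.0481 -0.4257; -0.2440 2.5718]
AᵀP(A−BK) = [0.2689 0.1046; 0.1046 4.0407]
P' = Q + AᵀP(A−BK) = [9.2689 0.1046; 0.1046 4.2907]
tr(P') = 13.5595


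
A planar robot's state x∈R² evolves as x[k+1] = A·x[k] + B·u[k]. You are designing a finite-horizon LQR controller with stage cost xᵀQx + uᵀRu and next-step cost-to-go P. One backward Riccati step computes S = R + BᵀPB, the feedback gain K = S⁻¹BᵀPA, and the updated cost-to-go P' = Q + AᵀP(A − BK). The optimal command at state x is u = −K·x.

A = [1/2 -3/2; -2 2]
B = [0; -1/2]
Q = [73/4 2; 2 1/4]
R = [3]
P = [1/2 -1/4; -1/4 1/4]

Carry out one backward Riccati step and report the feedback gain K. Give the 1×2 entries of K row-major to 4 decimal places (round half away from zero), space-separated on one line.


0.1020 -0.1429

BᵀP = [0.1250 -0.1250]
S = R + BᵀPB = [3] + [0.0625] = [3.0625]
BᵀPA = [0.3125 -0.4375]
K = S⁻¹·BᵀPA = [0.1020 -0.1429]
A−BK = [0.5000 -1.5000; -1.9490 1.9286]
AᵀP(A−BK) = [1.5931 -2.3304; -2.3304 3.5625]
P' = Q + AᵀP(A−BK) = [19.8431 -0.3304; -0.3304 3.8125]
tr(P') = 23.6556


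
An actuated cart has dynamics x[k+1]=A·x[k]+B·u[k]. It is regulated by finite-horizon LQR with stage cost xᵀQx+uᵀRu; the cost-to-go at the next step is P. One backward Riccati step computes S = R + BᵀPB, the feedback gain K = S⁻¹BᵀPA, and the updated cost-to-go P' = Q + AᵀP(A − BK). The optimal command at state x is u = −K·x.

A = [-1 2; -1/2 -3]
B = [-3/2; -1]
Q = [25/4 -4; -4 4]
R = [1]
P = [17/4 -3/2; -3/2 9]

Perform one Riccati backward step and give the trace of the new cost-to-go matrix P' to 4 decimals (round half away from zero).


119.4118

BᵀP = [-4.8750 -6.7500]
S = R + BᵀPB = [1] + [14.0625] = [15.0625]
BᵀPA = [8.2500 10.5000]
K = S⁻¹·BᵀPA = [0.5477 0.6971]
A−BK = [-0.1784 3.0456; 0.0477 -2.3029]
AᵀP(A−BK) = [0.4813 -3.7510; -3.7510 108.6805]
P' = Q + AᵀP(A−BK) = [6.7313 -7.7510; -7.7510 112.6805]
tr(P') = 119.4118


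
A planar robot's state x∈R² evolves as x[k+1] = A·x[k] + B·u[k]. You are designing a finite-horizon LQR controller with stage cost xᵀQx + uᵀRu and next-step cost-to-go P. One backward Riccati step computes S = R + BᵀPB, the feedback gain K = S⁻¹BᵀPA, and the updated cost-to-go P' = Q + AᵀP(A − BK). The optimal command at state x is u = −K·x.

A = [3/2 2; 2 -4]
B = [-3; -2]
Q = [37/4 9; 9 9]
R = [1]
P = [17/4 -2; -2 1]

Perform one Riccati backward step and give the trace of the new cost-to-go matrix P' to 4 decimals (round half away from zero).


25.1494

BᵀP = [-8.7500 4.0000]
S = R + BᵀPB = [1] + [18.2500] = [19.2500]
BᵀPA = [-5.1250 -33.5000]
K = S⁻¹·BᵀPA = [-0.2662 -1.7403]
A−BK = [0.7013 -3.2208; 1.4675 -7.4805]
AᵀP(A−BK) = [0.1981 -0.1688; -0.1688 6.7013]
P' = Q + AᵀP(A−BK) = [9.4481 8.8312; 8.8312 15.7013]
tr(P') = 25.1494


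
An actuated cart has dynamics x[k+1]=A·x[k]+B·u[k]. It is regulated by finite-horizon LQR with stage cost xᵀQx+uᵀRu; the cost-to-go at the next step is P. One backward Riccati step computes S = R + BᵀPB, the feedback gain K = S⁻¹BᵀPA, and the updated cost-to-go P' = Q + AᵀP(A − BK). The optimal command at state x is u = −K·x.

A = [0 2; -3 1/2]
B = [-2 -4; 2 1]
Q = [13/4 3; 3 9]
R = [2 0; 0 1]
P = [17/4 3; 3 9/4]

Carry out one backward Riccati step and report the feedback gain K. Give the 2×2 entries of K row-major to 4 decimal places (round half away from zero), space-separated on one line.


BᵀP = [-2.5000 -1.5000; -14.0000 -9.7500]
S = R + BᵀPB = [2 0; 0 1] + [2.0000 8.5000; 8.5000 46.2500] = [4.0000 8.5000; 8.5000 47.2500]
BᵀPA = [4.5000 -5.7500; 29.2500 -32.8750]
K = S⁻¹·BᵀPA = [-0.3084 0.0664; 0.6745 -0.7077]
A−BK = [2.0814 -0.6981; -3.0578 1.0749]
AᵀP(A−BK) = [1.9079 -0.9732; -0.9732 0.6783]
P' = Q + AᵀP(A−BK) = [5.1579 2.0268; 2.0268 9.6783]
tr(P') = 14.8362

-0.3084 0.0664 0.6745 -0.7077


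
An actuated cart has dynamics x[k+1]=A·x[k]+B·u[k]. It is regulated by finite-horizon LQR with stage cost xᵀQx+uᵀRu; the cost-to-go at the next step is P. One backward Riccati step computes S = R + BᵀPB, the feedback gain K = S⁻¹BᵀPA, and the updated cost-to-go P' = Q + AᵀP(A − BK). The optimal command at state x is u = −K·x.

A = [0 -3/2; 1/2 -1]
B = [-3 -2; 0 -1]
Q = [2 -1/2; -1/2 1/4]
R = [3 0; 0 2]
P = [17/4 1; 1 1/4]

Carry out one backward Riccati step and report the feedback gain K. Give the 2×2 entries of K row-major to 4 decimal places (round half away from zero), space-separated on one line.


BᵀP = [-12.7500 -3.0000; -9.5000 -2.2500]
S = R + BᵀPB = [3 0; 0 2] + [38.2500 28.5000; 28.5000 21.2500] = [41.2500 28.5000; 28.5000 23.2500]
BᵀPA = [-1.5000 22.1250; -1.1250 16.5000]
K = S⁻¹·BᵀPA = [-0.0192 0.3008; -0.0249 0.3410]
A−BK = [-0.1073 0.0843; 0.4751 -0.6590]
AᵀP(A−BK) = [0.0057 -0.0402; -0.0402 0.5316]
P' = Q + AᵀP(A−BK) = [2.0057 -0.5402; -0.5402 0.7816]
tr(P') = 2.7874

-0.0192 0.3008 -0.0249 0.3410


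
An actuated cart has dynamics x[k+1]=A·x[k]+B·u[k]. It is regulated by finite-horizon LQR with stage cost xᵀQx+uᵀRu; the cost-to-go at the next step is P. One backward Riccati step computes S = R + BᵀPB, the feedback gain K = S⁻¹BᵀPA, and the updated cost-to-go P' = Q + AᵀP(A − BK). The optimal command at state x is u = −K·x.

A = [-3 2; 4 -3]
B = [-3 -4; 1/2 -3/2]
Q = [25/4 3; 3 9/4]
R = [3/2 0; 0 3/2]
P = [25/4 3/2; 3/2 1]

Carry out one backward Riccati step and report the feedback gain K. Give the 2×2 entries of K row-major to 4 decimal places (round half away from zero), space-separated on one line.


BᵀP = [-18.0000 -4.0000; -27.2500 -7.5000]
S = R + BᵀPB = [3/2 0; 0 3/2] + [52.0000 78.0000; 78.0000 120.2500] = [53.5000 78.0000; 78.0000 121.7500]
BᵀPA = [38.0000 -24.0000; 51.7500 -32.0000]
K = S⁻¹·BᵀPA = [1.3733 -0.9916; -0.4548 0.3724]
A−BK = [-0.6992 0.5150; 2.6312 -1.9456]
AᵀP(A−BK) = [7.5986 -5.5932; -5.5932 4.1199]
P' = Q + AᵀP(A−BK) = [13.8486 -2.5932; -2.5932 6.3699]
tr(P') = 20.2185

1.3733 -0.9916 -0.4548 0.3724


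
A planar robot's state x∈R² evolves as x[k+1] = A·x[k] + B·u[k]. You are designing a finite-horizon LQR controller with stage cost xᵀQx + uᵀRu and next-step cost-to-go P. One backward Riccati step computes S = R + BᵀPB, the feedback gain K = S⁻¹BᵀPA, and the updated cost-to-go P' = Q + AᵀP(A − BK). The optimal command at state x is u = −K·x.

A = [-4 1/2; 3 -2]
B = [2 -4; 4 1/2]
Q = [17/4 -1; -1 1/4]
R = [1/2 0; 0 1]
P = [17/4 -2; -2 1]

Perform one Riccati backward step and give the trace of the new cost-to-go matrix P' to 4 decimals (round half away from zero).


6.4400

BᵀP = [0.5000 0.0000; -18.0000 8.5000]
S = R + BᵀPB = [1/2 0; 0 1] + [1.0000 -2.0000; -2.0000 76.2500] = [1.5000 -2.0000; -2.0000 77.2500]
BᵀPA = [-2.0000 0.2500; 97.5000 -26.0000]
K = S⁻¹·BᵀPA = [0.3620 -0.2922; 1.2715 -0.3441]
A−BK = [0.3620 -0.2922; 0.9162 -0.6592]
AᵀP(A−BK) = [1.7520 -0.5313; -0.5313 0.1881]
P' = Q + AᵀP(A−BK) = [6.0020 -1.5313; -1.5313 0.4381]
tr(P') = 6.4400


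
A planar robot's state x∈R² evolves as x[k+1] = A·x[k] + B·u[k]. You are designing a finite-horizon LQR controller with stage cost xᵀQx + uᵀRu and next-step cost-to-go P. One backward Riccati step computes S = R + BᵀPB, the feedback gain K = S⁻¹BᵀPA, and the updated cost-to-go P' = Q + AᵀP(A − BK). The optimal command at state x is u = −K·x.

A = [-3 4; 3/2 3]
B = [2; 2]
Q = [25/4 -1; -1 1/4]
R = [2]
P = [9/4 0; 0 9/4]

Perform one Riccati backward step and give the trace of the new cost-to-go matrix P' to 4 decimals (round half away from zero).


36.1719

BᵀP = [4.5000 4.5000]
S = R + BᵀPB = [2] + [18.0000] = [20.0000]
BᵀPA = [-6.7500 31.5000]
K = S⁻¹·BᵀPA = [-0.3375 1.5750]
A−BK = [-2.3250 0.8500; 2.1750 -0.1500]
AᵀP(A−BK) = [23.0344 -6.2438; -6.2438 6.6375]
P' = Q + AᵀP(A−BK) = [29.2844 -7.2438; -7.2438 6.8875]
tr(P') = 36.1719


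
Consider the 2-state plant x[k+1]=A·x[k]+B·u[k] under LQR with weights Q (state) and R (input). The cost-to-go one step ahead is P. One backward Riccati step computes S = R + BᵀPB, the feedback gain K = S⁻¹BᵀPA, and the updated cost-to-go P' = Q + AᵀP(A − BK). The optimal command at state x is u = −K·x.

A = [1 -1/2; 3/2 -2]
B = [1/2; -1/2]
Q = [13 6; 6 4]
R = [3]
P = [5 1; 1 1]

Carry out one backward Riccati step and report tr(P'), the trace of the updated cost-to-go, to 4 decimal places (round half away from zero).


33.2500

BᵀP = [2.0000 0.0000]
S = R + BᵀPB = [3] + [1.0000] = [4.0000]
BᵀPA = [2.0000 -1.0000]
K = S⁻¹·BᵀPA = [0.5000 -0.2500]
A−BK = [0.7500 -0.3750; 1.7500 -2.1250]
AᵀP(A−BK) = [9.2500 -7.7500; -7.7500 7.0000]
P' = Q + AᵀP(A−BK) = [22.2500 -1.7500; -1.7500 11.0000]
tr(P') = 33.2500


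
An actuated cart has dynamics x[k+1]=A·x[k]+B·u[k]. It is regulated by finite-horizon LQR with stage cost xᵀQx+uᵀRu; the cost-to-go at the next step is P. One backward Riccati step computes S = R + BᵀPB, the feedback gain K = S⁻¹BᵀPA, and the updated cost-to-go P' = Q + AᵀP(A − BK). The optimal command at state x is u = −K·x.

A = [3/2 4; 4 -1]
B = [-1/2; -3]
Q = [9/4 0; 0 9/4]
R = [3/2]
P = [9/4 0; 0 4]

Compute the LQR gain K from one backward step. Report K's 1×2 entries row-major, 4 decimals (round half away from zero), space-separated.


BᵀP = [-1.1250 -12.0000]
S = R + BᵀPB = [3/2] + [36.5625] = [38.0625]
BᵀPA = [-49.6875 7.5000]
K = S⁻¹·BᵀPA = [-1.3054 0.1970]
A−BK = [0.8473 4.0985; 0.0837 -0.4089]
AᵀP(A−BK) = [4.1995 7.2906; 7.2906 38.5222]
P' = Q + AᵀP(A−BK) = [6.4495 7.2906; 7.2906 40.7722]
tr(P') = 47.2217

-1.3054 0.1970


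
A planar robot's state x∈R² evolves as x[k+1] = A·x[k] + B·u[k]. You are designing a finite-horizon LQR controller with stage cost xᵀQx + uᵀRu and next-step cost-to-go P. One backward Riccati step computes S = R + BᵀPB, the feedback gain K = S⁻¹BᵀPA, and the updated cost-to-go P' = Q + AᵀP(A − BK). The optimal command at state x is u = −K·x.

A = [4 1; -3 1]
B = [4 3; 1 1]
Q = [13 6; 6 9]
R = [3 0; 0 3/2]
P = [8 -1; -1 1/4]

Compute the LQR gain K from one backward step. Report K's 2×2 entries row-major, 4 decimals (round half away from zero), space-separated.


0.5613 0.1011 0.7403 0.1657

BᵀP = [31.0000 -3.7500; 23.0000 -2.7500]
S = R + BᵀPB = [3 0; 0 3/2] + [120.2500 89.2500; 89.2500 66.2500] = [123.2500 89.2500; 89.2500 67.7500]
BᵀPA = [135.2500 27.2500; 100.2500 20.2500]
K = S⁻¹·BᵀPA = [0.5613 0.1011; 0.7403 0.1657]
A−BK = [-0.4660 0.0985; -4.3016 0.7332]
AᵀP(A−BK) = [4.1212 -0.0361; -0.0361 0.1394]
P' = Q + AᵀP(A−BK) = [17.1212 5.9639; 5.9639 9.1394]
tr(P') = 26.2606


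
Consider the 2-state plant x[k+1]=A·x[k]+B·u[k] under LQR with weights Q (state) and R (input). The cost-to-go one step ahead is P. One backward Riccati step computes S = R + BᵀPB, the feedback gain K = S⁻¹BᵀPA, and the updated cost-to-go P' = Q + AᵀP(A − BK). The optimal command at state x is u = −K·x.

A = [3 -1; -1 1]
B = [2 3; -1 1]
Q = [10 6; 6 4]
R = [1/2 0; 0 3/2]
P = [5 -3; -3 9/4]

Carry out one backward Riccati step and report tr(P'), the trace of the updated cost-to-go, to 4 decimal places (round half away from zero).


15.0091

BᵀP = [13.0000 -8.2500; 12.0000 -6.7500]
S = R + BᵀPB = [1/2 0; 0 3/2] + [34.2500 30.7500; 30.7500 29.2500] = [34.7500 30.7500; 30.7500 30.7500]
BᵀPA = [47.2500 -21.2500; 42.7500 -18.7500]
K = S⁻¹·BᵀPA = [1.1250 -0.6250; 0.2652 0.0152]
A−BK = [-0.0457 0.2043; -0.1402 0.3598]
AᵀP(A−BK) = [0.7546 -0.3704; -0.3704 0.2546]
P' = Q + AᵀP(A−BK) = [10.7546 5.6296; 5.6296 4.2546]
tr(P') = 15.0091


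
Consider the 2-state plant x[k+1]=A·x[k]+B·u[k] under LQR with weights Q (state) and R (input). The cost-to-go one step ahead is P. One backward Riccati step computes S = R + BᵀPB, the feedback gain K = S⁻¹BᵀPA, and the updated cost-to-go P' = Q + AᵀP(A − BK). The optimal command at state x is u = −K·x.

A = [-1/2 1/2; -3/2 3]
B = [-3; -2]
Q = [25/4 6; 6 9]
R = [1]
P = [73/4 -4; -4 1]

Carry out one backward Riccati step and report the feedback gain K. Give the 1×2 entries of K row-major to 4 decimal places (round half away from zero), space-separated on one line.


0.0691 0.0546

BᵀP = [-46.7500 10.0000]
S = R + BᵀPB = [1] + [120.2500] = [121.2500]
BᵀPA = [8.3750 6.6250]
K = S⁻¹·BᵀPA = [0.0691 0.0546]
A−BK = [-0.2928 0.6639; -1.3619 3.1093]
AᵀP(A−BK) = [0.2340 -0.5201; -0.5201 1.2005]
P' = Q + AᵀP(A−BK) = [6.4840 5.4799; 5.4799 10.2005]
tr(P') = 16.6845


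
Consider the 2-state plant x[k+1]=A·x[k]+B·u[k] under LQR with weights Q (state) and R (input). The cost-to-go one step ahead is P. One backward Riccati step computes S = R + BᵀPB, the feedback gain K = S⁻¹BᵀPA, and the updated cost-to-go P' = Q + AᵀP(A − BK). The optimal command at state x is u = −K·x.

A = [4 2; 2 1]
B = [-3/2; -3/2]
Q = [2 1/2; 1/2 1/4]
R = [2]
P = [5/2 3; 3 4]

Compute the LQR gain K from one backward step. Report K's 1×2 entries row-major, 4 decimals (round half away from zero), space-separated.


-1.7925 -0.8963

BᵀP = [-8.2500 -10.5000]
S = R + BᵀPB = [2] + [28.1250] = [30.1250]
BᵀPA = [-54.0000 -27.0000]
K = S⁻¹·BᵀPA = [-1.7925 -0.8963]
A−BK = [1.3112 0.6556; -0.6888 -0.3444]
AᵀP(A−BK) = [7.2033 3.6017; 3.6017 1.8008]
P' = Q + AᵀP(A−BK) = [9.2033 4.1017; 4.1017 2.0508]
tr(P') = 11.2541


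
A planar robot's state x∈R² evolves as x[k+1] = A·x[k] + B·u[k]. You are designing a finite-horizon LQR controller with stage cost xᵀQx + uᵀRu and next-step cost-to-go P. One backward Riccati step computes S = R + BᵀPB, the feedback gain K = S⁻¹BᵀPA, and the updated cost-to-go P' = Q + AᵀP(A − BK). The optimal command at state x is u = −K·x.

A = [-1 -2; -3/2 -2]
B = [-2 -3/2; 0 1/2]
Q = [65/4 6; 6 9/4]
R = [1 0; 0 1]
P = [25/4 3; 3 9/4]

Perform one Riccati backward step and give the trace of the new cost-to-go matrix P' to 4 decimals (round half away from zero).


BᵀP = [-12.5000 -6.0000; -7.8750 -3.3750]
S = R + BᵀPB = [1 0; 0 1] + [25.0000 15.7500; 15.7500 10.1250] = [26.0000 15.7500; 15.7500 11.1250]
BᵀPA = [21.5000 37.0000; 12.9375 22.5000]
K = S⁻¹·BᵀPA = [0.8600 1.3900; -0.0546 0.0546]
A−BK = [0.6381 0.8619; -1.4727 -2.0273]
AᵀP(A−BK) = [2.5289 3.6586; 3.6586 5.3414]
P' = Q + AᵀP(A−BK) = [18.7789 9.6586; 9.6586 7.5914]
tr(P') = 26.3704

26.3704


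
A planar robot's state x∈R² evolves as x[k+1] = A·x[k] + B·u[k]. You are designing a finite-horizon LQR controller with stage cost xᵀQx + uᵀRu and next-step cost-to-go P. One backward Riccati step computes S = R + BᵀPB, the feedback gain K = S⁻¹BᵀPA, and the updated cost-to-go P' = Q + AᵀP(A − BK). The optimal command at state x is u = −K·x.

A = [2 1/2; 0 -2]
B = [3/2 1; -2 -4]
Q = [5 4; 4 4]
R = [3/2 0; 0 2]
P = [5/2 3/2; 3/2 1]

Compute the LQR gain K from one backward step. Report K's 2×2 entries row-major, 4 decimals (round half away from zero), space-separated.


BᵀP = [0.7500 0.2500; -3.5000 -2.5000]
S = R + BᵀPB = [3/2 0; 0 2] + [0.6250 -0.2500; -0.2500 6.5000] = [2.1250 -0.2500; -0.2500 8.5000]
BᵀPA = [1.5000 -0.1250; -7.0000 3.2500]
K = S⁻¹·BᵀPA = [0.6111 -0.0139; -0.8056 0.3819]
A−BK = [1.8889 0.1389; -2.0000 -0.5000]
AᵀP(A−BK) = [3.4444 -0.8056; -0.8056 0.3819]
P' = Q + AᵀP(A−BK) = [8.4444 3.1944; 3.1944 4.3819]
tr(P') = 12.8264

0.6111 -0.0139 -0.8056 0.3819


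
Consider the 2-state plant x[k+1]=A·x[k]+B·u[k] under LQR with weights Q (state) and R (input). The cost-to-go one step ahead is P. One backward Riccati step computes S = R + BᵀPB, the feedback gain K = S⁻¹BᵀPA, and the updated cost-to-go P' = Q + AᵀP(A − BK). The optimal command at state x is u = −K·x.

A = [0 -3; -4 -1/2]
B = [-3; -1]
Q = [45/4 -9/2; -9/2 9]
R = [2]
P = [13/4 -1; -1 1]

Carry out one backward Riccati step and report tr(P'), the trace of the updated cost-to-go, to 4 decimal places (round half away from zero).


36.0238

BᵀP = [-8.7500 2.0000]
S = R + BᵀPB = [2] + [24.2500] = [26.2500]
BᵀPA = [-8.0000 25.2500]
K = S⁻¹·BᵀPA = [-0.3048 0.9619]
A−BK = [-0.9143 -0.1143; -4.3048 0.4619]
AᵀP(A−BK) = [13.5619 -2.3048; -2.3048 2.2119]
P' = Q + AᵀP(A−BK) = [24.8119 -6.8048; -6.8048 11.2119]
tr(P') = 36.0238


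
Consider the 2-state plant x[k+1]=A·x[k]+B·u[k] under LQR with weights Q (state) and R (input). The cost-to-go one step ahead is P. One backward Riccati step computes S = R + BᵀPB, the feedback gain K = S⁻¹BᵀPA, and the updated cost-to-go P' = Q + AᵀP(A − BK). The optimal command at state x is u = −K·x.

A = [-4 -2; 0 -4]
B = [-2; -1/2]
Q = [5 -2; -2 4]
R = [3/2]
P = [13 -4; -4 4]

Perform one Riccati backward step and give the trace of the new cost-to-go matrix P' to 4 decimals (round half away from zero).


BᵀP = [-24.0000 6.0000]
S = R + BᵀPB = [3/2] + [45.0000] = [46.5000]
BᵀPA = [96.0000 24.0000]
K = S⁻¹·BᵀPA = [2.0645 0.5161]
A−BK = [0.1290 -0.9677; 1.0323 -3.7419]
AᵀP(A−BK) = [9.8065 -9.5484; -9.5484 39.6129]
P' = Q + AᵀP(A−BK) = [14.8065 -11.5484; -11.5484 43.6129]
tr(P') = 58.4194

58.4194


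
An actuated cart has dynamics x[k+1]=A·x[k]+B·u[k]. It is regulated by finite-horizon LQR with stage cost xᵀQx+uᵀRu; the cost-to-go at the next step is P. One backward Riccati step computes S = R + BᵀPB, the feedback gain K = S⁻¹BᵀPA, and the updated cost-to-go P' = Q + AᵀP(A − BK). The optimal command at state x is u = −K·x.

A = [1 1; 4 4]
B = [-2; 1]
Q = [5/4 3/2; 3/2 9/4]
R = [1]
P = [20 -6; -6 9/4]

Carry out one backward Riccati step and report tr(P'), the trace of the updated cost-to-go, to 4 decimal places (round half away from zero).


BᵀP = [-46.0000 14.2500]
S = R + BᵀPB = [1] + [106.2500] = [107.2500]
BᵀPA = [11.0000 11.0000]
K = S⁻¹·BᵀPA = [0.1026 0.1026]
A−BK = [1.2051 1.2051; 3.8974 3.8974]
AᵀP(A−BK) = [6.8718 6.8718; 6.8718 6.8718]
P' = Q + AᵀP(A−BK) = [8.1218 8.3718; 8.3718 9.1218]
tr(P') = 17.2436

17.2436


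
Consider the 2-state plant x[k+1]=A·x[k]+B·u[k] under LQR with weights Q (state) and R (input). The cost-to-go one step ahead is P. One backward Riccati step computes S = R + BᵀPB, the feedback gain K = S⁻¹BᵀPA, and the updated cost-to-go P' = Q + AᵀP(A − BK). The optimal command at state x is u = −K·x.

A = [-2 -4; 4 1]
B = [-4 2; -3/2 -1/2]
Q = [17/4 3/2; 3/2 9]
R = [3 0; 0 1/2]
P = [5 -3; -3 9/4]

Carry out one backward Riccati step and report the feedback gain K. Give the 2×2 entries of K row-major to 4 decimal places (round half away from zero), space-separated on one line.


BᵀP = [-15.5000 8.6250; 11.5000 -7.1250]
S = R + BᵀPB = [3 0; 0 1/2] + [49.0625 -35.3125; -35.3125 26.5625] = [52.0625 -35.3125; -35.3125 27.0625]
BᵀPA = [65.5000 70.6250; -51.5000 -53.1250]
K = S⁻¹·BᵀPA = [-0.2840 0.2180; -2.2736 -1.6786]
A−BK = [1.4112 0.2292; 2.4372 0.4877]
AᵀP(A−BK) = [5.5126 2.2736; 2.2736 1.6786]
P' = Q + AᵀP(A−BK) = [9.7626 3.7736; 3.7736 10.6786]
tr(P') = 20.4412

-0.2840 0.2180 -2.2736 -1.6786


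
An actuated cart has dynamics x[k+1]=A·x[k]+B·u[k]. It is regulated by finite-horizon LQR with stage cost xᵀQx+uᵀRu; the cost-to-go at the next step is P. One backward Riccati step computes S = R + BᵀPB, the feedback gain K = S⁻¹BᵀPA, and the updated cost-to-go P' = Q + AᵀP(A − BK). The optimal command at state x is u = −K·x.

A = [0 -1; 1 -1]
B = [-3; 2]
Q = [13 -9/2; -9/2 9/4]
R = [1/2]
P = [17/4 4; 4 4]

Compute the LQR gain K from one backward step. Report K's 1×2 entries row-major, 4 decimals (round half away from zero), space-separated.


-0.5926 1.2963

BᵀP = [-4.7500 -4.0000]
S = R + BᵀPB = [1/2] + [6.2500] = [6.7500]
BᵀPA = [-4.0000 8.7500]
K = S⁻¹·BᵀPA = [-0.5926 1.2963]
A−BK = [-1.7778 2.8889; 2.1852 -3.5926]
AᵀP(A−BK) = [1.6296 -2.8148; -2.8148 4.9074]
P' = Q + AᵀP(A−BK) = [14.6296 -7.3148; -7.3148 7.1574]
tr(P') = 21.7870


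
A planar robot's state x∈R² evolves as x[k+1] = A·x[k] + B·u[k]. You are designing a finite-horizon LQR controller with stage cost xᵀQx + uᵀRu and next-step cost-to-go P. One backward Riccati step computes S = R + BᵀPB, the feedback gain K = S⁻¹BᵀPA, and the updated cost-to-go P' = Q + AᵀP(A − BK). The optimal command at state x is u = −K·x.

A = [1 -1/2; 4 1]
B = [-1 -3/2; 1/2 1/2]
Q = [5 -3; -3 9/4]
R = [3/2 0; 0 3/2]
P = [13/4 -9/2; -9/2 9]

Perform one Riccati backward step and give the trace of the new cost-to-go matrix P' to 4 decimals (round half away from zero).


BᵀP = [-5.5000 9.0000; -7.1250 11.2500]
S = R + BᵀPB = [3/2 0; 0 3/2] + [10.0000 12.7500; 12.7500 16.3125] = [11.5000 12.7500; 12.7500 17.8125]
BᵀPA = [30.5000 11.7500; 37.8750 14.8125]
K = S⁻¹·BᵀPA = [1.4279 0.4834; 1.1042 0.4856]
A−BK = [4.0843 0.7118; 2.7339 0.5155]
AᵀP(A−BK) = [25.8758 5.7406; 5.7406 1.4401]
P' = Q + AᵀP(A−BK) = [30.8758 2.7406; 2.7406 3.6901]
tr(P') = 34.5660

34.5660


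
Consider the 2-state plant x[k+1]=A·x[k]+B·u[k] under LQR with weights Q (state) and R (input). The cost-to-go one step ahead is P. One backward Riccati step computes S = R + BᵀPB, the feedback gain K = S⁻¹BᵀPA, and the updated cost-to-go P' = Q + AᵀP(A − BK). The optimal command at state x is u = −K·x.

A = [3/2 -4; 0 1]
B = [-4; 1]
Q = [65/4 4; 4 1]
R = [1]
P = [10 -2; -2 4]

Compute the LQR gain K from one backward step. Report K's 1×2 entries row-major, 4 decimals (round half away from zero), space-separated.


-0.3481 0.9945

BᵀP = [-42.0000 12.0000]
S = R + BᵀPB = [1] + [180.0000] = [181.0000]
BᵀPA = [-63.0000 180.0000]
K = S⁻¹·BᵀPA = [-0.3481 0.9945]
A−BK = [0.1077 -0.0221; 0.3481 0.0055]
AᵀP(A−BK) = [0.5718 -0.3481; -0.3481 0.9945]
P' = Q + AᵀP(A−BK) = [16.8218 3.6519; 3.6519 1.9945]
tr(P') = 18.8163


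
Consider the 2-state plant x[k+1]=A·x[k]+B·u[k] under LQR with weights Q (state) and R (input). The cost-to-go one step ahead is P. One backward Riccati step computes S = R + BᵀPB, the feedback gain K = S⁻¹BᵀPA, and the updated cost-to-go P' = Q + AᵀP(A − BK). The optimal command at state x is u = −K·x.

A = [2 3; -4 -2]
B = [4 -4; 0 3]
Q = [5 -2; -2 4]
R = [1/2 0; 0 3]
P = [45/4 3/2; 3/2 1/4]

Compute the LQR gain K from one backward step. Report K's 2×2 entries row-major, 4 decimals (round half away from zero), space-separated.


BᵀP = [45.0000 6.0000; -40.5000 -5.2500]
S = R + BᵀPB = [1/2 0; 0 3] + [180.0000 -162.0000; -162.0000 146.2500] = [180.5000 -162.0000; -162.0000 149.2500]
BᵀPA = [66.0000 123.0000; -60.0000 -111.0000]
K = S⁻¹·BᵀPA = [0.1876 0.5402; -0.1984 -0.1574]
A−BK = [0.4561 0.2097; -3.4049 -1.5278]
AᵀP(A−BK) = [0.7154 0.4046; 0.4046 0.3373]
P' = Q + AᵀP(A−BK) = [5.7154 -1.5954; -1.5954 4.3373]
tr(P') = 10.0527

0.1876 0.5402 -0.1984 -0.1574


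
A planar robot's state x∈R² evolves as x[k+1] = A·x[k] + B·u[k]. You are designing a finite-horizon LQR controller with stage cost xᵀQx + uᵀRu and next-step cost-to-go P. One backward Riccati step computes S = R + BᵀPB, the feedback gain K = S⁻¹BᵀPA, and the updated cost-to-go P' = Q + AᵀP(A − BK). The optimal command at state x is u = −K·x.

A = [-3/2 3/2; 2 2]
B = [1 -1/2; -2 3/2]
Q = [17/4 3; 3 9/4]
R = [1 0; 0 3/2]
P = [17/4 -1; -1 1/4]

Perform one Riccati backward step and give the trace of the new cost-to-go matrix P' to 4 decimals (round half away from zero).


BᵀP = [6.2500 -1.5000; -3.6250 0.8750]
S = R + BᵀPB = [1 0; 0 3/2] + [9.2500 -5.3750; -5.3750 3.1250] = [10.2500 -5.3750; -5.3750 4.6250]
BᵀPA = [-12.3750 6.3750; 7.1875 -3.6875]
K = S⁻¹·BᵀPA = [-1.0046 0.5219; 0.3865 -0.1907]
A−BK = [-0.3021 0.8827; -0.5890 3.3300]
AᵀP(A−BK) = [1.3521 -0.7327; -0.7327 0.5319]
P' = Q + AᵀP(A−BK) = [5.6021 2.2673; 2.2673 2.7819]
tr(P') = 8.3840

8.3840


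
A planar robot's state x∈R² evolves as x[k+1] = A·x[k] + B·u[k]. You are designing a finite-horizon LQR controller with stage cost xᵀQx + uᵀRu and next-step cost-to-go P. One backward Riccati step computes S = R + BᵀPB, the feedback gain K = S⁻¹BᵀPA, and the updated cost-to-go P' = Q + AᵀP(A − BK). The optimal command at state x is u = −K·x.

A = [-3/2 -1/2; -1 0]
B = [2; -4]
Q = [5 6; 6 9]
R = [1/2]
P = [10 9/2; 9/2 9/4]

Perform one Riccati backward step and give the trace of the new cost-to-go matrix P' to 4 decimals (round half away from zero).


52.5278

BᵀP = [2.0000 0.0000]
S = R + BᵀPB = [1/2] + [4.0000] = [4.5000]
BᵀPA = [-3.0000 -1.0000]
K = S⁻¹·BᵀPA = [-0.6667 -0.2222]
A−BK = [-0.1667 -0.0556; -3.6667 -0.8889]
AᵀP(A−BK) = [36.2500 9.0833; 9.0833 2.2778]
P' = Q + AᵀP(A−BK) = [41.2500 15.0833; 15.0833 11.2778]
tr(P') = 52.5278


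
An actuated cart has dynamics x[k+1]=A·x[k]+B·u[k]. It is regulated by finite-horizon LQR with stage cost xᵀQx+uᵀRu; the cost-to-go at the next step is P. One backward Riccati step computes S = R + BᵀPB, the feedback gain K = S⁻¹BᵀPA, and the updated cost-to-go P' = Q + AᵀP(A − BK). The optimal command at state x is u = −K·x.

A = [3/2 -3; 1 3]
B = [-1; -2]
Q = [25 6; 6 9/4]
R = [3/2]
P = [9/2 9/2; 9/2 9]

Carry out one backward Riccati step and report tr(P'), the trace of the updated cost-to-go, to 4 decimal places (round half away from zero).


BᵀP = [-13.5000 -22.5000]
S = R + BᵀPB = [3/2] + [58.5000] = [60.0000]
BᵀPA = [-42.7500 -27.0000]
K = S⁻¹·BᵀPA = [-0.7125 -0.4500]
A−BK = [0.7875 -3.4500; -0.4250 2.1000]
AᵀP(A−BK) = [2.1656 -5.7375; -5.7375 28.3500]
P' = Q + AᵀP(A−BK) = [27.1656 0.2625; 0.2625 30.6000]
tr(P') = 57.7656

57.7656


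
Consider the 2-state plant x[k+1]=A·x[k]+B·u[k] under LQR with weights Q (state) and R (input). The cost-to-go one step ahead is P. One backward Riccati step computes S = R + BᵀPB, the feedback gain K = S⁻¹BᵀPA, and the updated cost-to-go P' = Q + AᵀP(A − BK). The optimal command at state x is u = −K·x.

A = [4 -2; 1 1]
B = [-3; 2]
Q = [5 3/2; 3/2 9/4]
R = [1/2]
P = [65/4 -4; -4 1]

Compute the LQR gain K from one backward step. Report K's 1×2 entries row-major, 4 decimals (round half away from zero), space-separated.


-1.0717 0.6415

BᵀP = [-56.7500 14.0000]
S = R + BᵀPB = [1/2] + [198.2500] = [198.7500]
BᵀPA = [-213.0000 127.5000]
K = S⁻¹·BᵀPA = [-1.0717 0.6415]
A−BK = [0.7849 -0.0755; 3.1434 -0.2830]
AᵀP(A−BK) = [0.7283 -0.3585; -0.3585 0.2075]
P' = Q + AᵀP(A−BK) = [5.7283 1.1415; 1.1415 2.4575]
tr(P') = 8.1858


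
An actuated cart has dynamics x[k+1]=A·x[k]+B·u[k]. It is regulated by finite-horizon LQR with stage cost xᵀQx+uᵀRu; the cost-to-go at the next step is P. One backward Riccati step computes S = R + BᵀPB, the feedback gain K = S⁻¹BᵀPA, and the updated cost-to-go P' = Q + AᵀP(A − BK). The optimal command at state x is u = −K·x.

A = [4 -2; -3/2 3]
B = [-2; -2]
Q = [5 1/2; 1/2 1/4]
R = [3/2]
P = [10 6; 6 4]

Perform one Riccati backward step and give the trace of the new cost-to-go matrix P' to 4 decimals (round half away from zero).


BᵀP = [-32.0000 -20.0000]
S = R + BᵀPB = [3/2] + [104.0000] = [105.5000]
BᵀPA = [-98.0000 4.0000]
K = S⁻¹·BᵀPA = [-0.9289 0.0379]
A−BK = [2.1422 -1.9242; -3.3578 3.0758]
AᵀP(A−BK) = [5.9668 -4.2844; -4.2844 3.8483]
P' = Q + AᵀP(A−BK) = [10.9668 -3.7844; -3.7844 4.0983]
tr(P') = 15.0652

15.0652


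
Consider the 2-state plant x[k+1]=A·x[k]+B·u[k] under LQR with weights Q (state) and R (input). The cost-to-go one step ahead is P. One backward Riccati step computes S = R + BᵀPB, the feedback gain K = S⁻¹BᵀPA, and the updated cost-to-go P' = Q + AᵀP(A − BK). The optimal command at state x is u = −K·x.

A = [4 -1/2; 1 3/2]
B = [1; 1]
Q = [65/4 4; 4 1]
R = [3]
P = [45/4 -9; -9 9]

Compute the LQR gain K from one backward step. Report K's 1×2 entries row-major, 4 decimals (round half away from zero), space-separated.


BᵀP = [2.2500 0.0000]
S = R + BᵀPB = [3] + [2.2500] = [5.2500]
BᵀPA = [9.0000 -1.1250]
K = S⁻¹·BᵀPA = [1.7143 -0.2143]
A−BK = [2.2857 -0.2857; -0.7143 1.7143]
AᵀP(A−BK) = [101.5714 -56.5714; -56.5714 36.3214]
P' = Q + AᵀP(A−BK) = [117.8214 -52.5714; -52.5714 37.3214]
tr(P') = 155.1429

1.7143 -0.2143
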